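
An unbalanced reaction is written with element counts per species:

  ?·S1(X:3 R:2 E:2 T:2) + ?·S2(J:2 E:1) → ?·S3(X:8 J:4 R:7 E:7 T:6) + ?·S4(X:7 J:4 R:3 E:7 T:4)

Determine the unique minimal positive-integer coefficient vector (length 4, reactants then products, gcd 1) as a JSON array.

Coefficients: [5, 4, 1, 1]

X: 5·3+4·0 = 15 | 1·8+1·7 = 15
J: 5·0+4·2 = 8 | 1·4+1·4 = 8
R: 5·2+4·0 = 10 | 1·7+1·3 = 10
E: 5·2+4·1 = 14 | 1·7+1·7 = 14
T: 5·2+4·0 = 10 | 1·6+1·4 = 10
gcd(5,4,1,1) = 1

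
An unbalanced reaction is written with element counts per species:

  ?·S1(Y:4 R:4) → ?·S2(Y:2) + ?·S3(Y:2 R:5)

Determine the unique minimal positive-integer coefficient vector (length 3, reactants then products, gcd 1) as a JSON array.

Coefficients: [5, 6, 4]

Y: 5·4 = 20 | 6·2+4·2 = 20
R: 5·4 = 20 | 6·0+4·5 = 20
gcd(5,6,4) = 1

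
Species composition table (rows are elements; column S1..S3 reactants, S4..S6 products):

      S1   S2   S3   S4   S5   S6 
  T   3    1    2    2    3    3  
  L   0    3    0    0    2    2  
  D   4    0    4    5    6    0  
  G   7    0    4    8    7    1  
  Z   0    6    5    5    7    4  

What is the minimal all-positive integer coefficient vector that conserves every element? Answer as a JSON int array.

T: 5·3+6·1+5·2 = 31 | 2·2+5·3+4·3 = 31
L: 5·0+6·3+5·0 = 18 | 2·0+5·2+4·2 = 18
D: 5·4+6·0+5·4 = 40 | 2·5+5·6+4·0 = 40
G: 5·7+6·0+5·4 = 55 | 2·8+5·7+4·1 = 55
Z: 5·0+6·6+5·5 = 61 | 2·5+5·7+4·4 = 61
gcd(5,6,5,2,5,4) = 1

Coefficients: [5, 6, 5, 2, 5, 4]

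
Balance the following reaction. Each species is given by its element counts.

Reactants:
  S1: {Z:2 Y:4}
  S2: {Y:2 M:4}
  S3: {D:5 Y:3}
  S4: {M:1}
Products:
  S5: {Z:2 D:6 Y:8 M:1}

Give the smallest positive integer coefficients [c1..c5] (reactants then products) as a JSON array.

Coefficients: [5, 1, 6, 1, 5]

Z: 5·2+1·0+6·0+1·0 = 10 | 5·2 = 10
D: 5·0+1·0+6·5+1·0 = 30 | 5·6 = 30
Y: 5·4+1·2+6·3+1·0 = 40 | 5·8 = 40
M: 5·0+1·4+6·0+1·1 = 5 | 5·1 = 5
gcd(5,1,6,1,5) = 1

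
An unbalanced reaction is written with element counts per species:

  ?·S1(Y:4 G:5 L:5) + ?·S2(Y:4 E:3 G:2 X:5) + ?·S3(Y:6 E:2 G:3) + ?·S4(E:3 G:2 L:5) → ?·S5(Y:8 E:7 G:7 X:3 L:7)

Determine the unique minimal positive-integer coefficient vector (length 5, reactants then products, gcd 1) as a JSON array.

Y: 1·4+3·4+4·6+6·0 = 40 | 5·8 = 40
E: 1·0+3·3+4·2+6·3 = 35 | 5·7 = 35
G: 1·5+3·2+4·3+6·2 = 35 | 5·7 = 35
X: 1·0+3·5+4·0+6·0 = 15 | 5·3 = 15
L: 1·5+3·0+4·0+6·5 = 35 | 5·7 = 35
gcd(1,3,4,6,5) = 1

Coefficients: [1, 3, 4, 6, 5]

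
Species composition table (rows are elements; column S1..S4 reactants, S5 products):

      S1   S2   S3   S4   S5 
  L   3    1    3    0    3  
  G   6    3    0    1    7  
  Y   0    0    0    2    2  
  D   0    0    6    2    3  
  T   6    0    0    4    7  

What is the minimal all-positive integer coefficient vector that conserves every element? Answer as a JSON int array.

L: 3·3+6·1+1·3+6·0 = 18 | 6·3 = 18
G: 3·6+6·3+1·0+6·1 = 42 | 6·7 = 42
Y: 3·0+6·0+1·0+6·2 = 12 | 6·2 = 12
D: 3·0+6·0+1·6+6·2 = 18 | 6·3 = 18
T: 3·6+6·0+1·0+6·4 = 42 | 6·7 = 42
gcd(3,6,1,6,6) = 1

Coefficients: [3, 6, 1, 6, 6]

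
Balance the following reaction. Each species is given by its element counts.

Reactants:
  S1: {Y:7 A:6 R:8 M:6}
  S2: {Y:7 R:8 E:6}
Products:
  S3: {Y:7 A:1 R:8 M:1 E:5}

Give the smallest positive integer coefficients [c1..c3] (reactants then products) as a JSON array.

Y: 1·7+5·7 = 42 | 6·7 = 42
A: 1·6+5·0 = 6 | 6·1 = 6
R: 1·8+5·8 = 48 | 6·8 = 48
M: 1·6+5·0 = 6 | 6·1 = 6
E: 1·0+5·6 = 30 | 6·5 = 30
gcd(1,5,6) = 1

Coefficients: [1, 5, 6]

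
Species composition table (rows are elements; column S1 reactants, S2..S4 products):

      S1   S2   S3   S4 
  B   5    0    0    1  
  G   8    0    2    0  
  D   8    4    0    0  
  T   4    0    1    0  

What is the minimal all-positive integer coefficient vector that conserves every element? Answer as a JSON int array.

Coefficients: [1, 2, 4, 5]

B: 1·5 = 5 | 2·0+4·0+5·1 = 5
G: 1·8 = 8 | 2·0+4·2+5·0 = 8
D: 1·8 = 8 | 2·4+4·0+5·0 = 8
T: 1·4 = 4 | 2·0+4·1+5·0 = 4
gcd(1,2,4,5) = 1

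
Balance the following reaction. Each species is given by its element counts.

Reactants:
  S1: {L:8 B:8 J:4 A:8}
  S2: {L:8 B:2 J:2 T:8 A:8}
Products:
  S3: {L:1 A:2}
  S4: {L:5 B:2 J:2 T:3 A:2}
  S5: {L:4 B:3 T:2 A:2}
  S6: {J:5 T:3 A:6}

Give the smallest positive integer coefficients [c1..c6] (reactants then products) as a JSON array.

L: 2·8+3·8 = 40 | 6·1+2·5+6·4+2·0 = 40
B: 2·8+3·2 = 22 | 6·0+2·2+6·3+2·0 = 22
J: 2·4+3·2 = 14 | 6·0+2·2+6·0+2·5 = 14
T: 2·0+3·8 = 24 | 6·0+2·3+6·2+2·3 = 24
A: 2·8+3·8 = 40 | 6·2+2·2+6·2+2·6 = 40
gcd(2,3,6,2,6,2) = 1

Coefficients: [2, 3, 6, 2, 6, 2]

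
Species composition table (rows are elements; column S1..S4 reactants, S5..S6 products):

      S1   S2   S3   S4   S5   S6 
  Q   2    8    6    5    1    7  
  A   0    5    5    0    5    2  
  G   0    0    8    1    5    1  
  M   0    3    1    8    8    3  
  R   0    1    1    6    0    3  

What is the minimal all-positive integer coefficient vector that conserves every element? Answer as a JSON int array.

Coefficients: [2, 2, 1, 2, 1, 5]

Q: 2·2+2·8+1·6+2·5 = 36 | 1·1+5·7 = 36
A: 2·0+2·5+1·5+2·0 = 15 | 1·5+5·2 = 15
G: 2·0+2·0+1·8+2·1 = 10 | 1·5+5·1 = 10
M: 2·0+2·3+1·1+2·8 = 23 | 1·8+5·3 = 23
R: 2·0+2·1+1·1+2·6 = 15 | 1·0+5·3 = 15
gcd(2,2,1,2,1,5) = 1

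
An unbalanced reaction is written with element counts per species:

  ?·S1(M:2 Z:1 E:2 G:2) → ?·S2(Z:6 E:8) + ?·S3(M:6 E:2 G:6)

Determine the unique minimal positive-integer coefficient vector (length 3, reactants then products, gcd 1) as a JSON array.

M: 6·2 = 12 | 1·0+2·6 = 12
Z: 6·1 = 6 | 1·6+2·0 = 6
E: 6·2 = 12 | 1·8+2·2 = 12
G: 6·2 = 12 | 1·0+2·6 = 12
gcd(6,1,2) = 1

Coefficients: [6, 1, 2]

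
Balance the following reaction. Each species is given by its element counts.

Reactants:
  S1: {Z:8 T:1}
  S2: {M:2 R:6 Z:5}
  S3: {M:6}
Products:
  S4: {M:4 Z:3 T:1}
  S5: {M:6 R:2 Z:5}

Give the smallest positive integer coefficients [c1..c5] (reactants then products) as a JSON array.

M: 2·0+1·2+4·6 = 26 | 2·4+3·6 = 26
R: 2·0+1·6+4·0 = 6 | 2·0+3·2 = 6
Z: 2·8+1·5+4·0 = 21 | 2·3+3·5 = 21
T: 2·1+1·0+4·0 = 2 | 2·1+3·0 = 2
gcd(2,1,4,2,3) = 1

Coefficients: [2, 1, 4, 2, 3]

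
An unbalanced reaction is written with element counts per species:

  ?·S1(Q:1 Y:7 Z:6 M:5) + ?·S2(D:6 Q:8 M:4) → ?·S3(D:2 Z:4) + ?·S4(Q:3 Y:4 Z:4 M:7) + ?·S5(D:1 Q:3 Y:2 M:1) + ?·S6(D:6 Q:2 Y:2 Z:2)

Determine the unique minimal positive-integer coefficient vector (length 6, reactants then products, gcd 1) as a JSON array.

Coefficients: [4, 3, 1, 4, 4, 2]

D: 4·0+3·6 = 18 | 1·2+4·0+4·1+2·6 = 18
Q: 4·1+3·8 = 28 | 1·0+4·3+4·3+2·2 = 28
Y: 4·7+3·0 = 28 | 1·0+4·4+4·2+2·2 = 28
Z: 4·6+3·0 = 24 | 1·4+4·4+4·0+2·2 = 24
M: 4·5+3·4 = 32 | 1·0+4·7+4·1+2·0 = 32
gcd(4,3,1,4,4,2) = 1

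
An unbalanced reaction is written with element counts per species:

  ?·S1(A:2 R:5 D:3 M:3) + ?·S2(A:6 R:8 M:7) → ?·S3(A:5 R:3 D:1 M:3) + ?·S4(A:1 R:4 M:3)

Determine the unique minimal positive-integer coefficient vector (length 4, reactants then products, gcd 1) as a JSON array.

A: 1·2+3·6 = 20 | 3·5+5·1 = 20
R: 1·5+3·8 = 29 | 3·3+5·4 = 29
D: 1·3+3·0 = 3 | 3·1+5·0 = 3
M: 1·3+3·7 = 24 | 3·3+5·3 = 24
gcd(1,3,3,5) = 1

Coefficients: [1, 3, 3, 5]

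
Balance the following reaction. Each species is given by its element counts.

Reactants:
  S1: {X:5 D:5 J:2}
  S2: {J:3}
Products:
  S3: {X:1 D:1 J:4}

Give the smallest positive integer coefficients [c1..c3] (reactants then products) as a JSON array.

Coefficients: [1, 6, 5]

X: 1·5+6·0 = 5 | 5·1 = 5
D: 1·5+6·0 = 5 | 5·1 = 5
J: 1·2+6·3 = 20 | 5·4 = 20
gcd(1,6,5) = 1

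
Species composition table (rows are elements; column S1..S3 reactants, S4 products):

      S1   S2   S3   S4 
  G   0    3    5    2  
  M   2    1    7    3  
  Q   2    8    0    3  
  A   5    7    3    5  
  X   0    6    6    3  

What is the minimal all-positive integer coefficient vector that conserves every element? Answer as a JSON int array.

Coefficients: [2, 1, 1, 4]

G: 2·0+1·3+1·5 = 8 | 4·2 = 8
M: 2·2+1·1+1·7 = 12 | 4·3 = 12
Q: 2·2+1·8+1·0 = 12 | 4·3 = 12
A: 2·5+1·7+1·3 = 20 | 4·5 = 20
X: 2·0+1·6+1·6 = 12 | 4·3 = 12
gcd(2,1,1,4) = 1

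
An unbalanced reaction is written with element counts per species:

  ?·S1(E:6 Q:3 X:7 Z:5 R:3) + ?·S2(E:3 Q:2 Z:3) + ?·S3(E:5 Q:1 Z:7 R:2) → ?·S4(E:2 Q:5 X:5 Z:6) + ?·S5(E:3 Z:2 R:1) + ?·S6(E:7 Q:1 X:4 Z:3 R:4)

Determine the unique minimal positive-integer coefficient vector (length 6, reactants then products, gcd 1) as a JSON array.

Coefficients: [2, 2, 1, 2, 4, 1]

E: 2·6+2·3+1·5 = 23 | 2·2+4·3+1·7 = 23
Q: 2·3+2·2+1·1 = 11 | 2·5+4·0+1·1 = 11
X: 2·7+2·0+1·0 = 14 | 2·5+4·0+1·4 = 14
Z: 2·5+2·3+1·7 = 23 | 2·6+4·2+1·3 = 23
R: 2·3+2·0+1·2 = 8 | 2·0+4·1+1·4 = 8
gcd(2,2,1,2,4,1) = 1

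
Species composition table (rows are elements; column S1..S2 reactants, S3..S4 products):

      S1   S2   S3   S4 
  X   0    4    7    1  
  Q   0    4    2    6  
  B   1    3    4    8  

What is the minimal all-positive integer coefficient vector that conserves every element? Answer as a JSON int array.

Coefficients: [6, 2, 1, 1]

X: 6·0+2·4 = 8 | 1·7+1·1 = 8
Q: 6·0+2·4 = 8 | 1·2+1·6 = 8
B: 6·1+2·3 = 12 | 1·4+1·8 = 12
gcd(6,2,1,1) = 1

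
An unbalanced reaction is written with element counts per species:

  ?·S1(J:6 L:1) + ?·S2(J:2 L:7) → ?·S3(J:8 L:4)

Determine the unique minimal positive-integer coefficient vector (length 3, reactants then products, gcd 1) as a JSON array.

J: 6·6+2·2 = 40 | 5·8 = 40
L: 6·1+2·7 = 20 | 5·4 = 20
gcd(6,2,5) = 1

Coefficients: [6, 2, 5]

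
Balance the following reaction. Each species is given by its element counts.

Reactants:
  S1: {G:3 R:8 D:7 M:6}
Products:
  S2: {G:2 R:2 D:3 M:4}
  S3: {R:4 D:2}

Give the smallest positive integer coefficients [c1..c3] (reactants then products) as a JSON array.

Coefficients: [4, 6, 5]

G: 4·3 = 12 | 6·2+5·0 = 12
R: 4·8 = 32 | 6·2+5·4 = 32
D: 4·7 = 28 | 6·3+5·2 = 28
M: 4·6 = 24 | 6·4+5·0 = 24
gcd(4,6,5) = 1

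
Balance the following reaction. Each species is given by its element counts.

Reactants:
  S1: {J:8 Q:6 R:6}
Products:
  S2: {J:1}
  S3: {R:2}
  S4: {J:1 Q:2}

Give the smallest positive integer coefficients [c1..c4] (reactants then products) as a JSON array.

Coefficients: [1, 5, 3, 3]

J: 1·8 = 8 | 5·1+3·0+3·1 = 8
Q: 1·6 = 6 | 5·0+3·0+3·2 = 6
R: 1·6 = 6 | 5·0+3·2+3·0 = 6
gcd(1,5,3,3) = 1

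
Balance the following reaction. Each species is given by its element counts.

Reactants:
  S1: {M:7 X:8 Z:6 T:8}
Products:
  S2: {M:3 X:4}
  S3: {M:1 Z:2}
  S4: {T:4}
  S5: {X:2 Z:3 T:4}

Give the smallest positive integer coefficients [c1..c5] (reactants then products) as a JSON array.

M: 3·7 = 21 | 5·3+6·1+4·0+2·0 = 21
X: 3·8 = 24 | 5·4+6·0+4·0+2·2 = 24
Z: 3·6 = 18 | 5·0+6·2+4·0+2·3 = 18
T: 3·8 = 24 | 5·0+6·0+4·4+2·4 = 24
gcd(3,5,6,4,2) = 1

Coefficients: [3, 5, 6, 4, 2]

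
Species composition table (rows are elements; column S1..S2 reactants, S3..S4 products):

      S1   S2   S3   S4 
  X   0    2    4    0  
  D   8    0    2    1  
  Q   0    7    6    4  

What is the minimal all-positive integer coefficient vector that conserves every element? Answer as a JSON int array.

X: 1·0+4·2 = 8 | 2·4+4·0 = 8
D: 1·8+4·0 = 8 | 2·2+4·1 = 8
Q: 1·0+4·7 = 28 | 2·6+4·4 = 28
gcd(1,4,2,4) = 1

Coefficients: [1, 4, 2, 4]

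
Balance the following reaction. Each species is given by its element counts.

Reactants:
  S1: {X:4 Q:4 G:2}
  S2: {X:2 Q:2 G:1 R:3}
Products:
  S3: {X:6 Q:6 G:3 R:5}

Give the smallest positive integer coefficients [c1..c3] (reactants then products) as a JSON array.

X: 2·4+5·2 = 18 | 3·6 = 18
Q: 2·4+5·2 = 18 | 3·6 = 18
G: 2·2+5·1 = 9 | 3·3 = 9
R: 2·0+5·3 = 15 | 3·5 = 15
gcd(2,5,3) = 1

Coefficients: [2, 5, 3]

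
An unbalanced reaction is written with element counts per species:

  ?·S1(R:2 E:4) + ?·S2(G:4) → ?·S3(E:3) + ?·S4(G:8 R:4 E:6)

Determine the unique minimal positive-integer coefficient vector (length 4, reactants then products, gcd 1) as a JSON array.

G: 6·0+6·4 = 24 | 2·0+3·8 = 24
R: 6·2+6·0 = 12 | 2·0+3·4 = 12
E: 6·4+6·0 = 24 | 2·3+3·6 = 24
gcd(6,6,2,3) = 1

Coefficients: [6, 6, 2, 3]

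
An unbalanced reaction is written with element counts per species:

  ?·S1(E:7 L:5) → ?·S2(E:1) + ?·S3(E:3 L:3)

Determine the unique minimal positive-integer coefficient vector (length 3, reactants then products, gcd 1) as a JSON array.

Coefficients: [3, 6, 5]

E: 3·7 = 21 | 6·1+5·3 = 21
L: 3·5 = 15 | 6·0+5·3 = 15
gcd(3,6,5) = 1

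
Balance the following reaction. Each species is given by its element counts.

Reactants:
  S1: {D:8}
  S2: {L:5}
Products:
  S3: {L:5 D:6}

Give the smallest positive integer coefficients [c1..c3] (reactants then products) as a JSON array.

L: 3·0+4·5 = 20 | 4·5 = 20
D: 3·8+4·0 = 24 | 4·6 = 24
gcd(3,4,4) = 1

Coefficients: [3, 4, 4]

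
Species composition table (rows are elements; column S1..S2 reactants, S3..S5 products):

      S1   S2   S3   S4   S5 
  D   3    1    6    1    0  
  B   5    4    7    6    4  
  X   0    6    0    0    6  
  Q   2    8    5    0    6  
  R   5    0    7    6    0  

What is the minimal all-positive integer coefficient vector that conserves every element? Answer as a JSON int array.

D: 4·3+1·1 = 13 | 2·6+1·1+1·0 = 13
B: 4·5+1·4 = 24 | 2·7+1·6+1·4 = 24
X: 4·0+1·6 = 6 | 2·0+1·0+1·6 = 6
Q: 4·2+1·8 = 16 | 2·5+1·0+1·6 = 16
R: 4·5+1·0 = 20 | 2·7+1·6+1·0 = 20
gcd(4,1,2,1,1) = 1

Coefficients: [4, 1, 2, 1, 1]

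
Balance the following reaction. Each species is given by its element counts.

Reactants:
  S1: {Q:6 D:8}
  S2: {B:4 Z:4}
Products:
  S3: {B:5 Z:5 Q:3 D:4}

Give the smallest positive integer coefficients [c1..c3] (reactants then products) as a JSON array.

B: 2·0+5·4 = 20 | 4·5 = 20
Z: 2·0+5·4 = 20 | 4·5 = 20
Q: 2·6+5·0 = 12 | 4·3 = 12
D: 2·8+5·0 = 16 | 4·4 = 16
gcd(2,5,4) = 1

Coefficients: [2, 5, 4]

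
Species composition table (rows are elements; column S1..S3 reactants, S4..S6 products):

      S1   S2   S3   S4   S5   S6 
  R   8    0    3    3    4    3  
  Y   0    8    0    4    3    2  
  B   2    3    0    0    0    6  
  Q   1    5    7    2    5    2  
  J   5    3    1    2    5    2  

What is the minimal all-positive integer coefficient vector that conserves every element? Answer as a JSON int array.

Coefficients: [6, 6, 2, 5, 6, 5]

R: 6·8+6·0+2·3 = 54 | 5·3+6·4+5·3 = 54
Y: 6·0+6·8+2·0 = 48 | 5·4+6·3+5·2 = 48
B: 6·2+6·3+2·0 = 30 | 5·0+6·0+5·6 = 30
Q: 6·1+6·5+2·7 = 50 | 5·2+6·5+5·2 = 50
J: 6·5+6·3+2·1 = 50 | 5·2+6·5+5·2 = 50
gcd(6,6,2,5,6,5) = 1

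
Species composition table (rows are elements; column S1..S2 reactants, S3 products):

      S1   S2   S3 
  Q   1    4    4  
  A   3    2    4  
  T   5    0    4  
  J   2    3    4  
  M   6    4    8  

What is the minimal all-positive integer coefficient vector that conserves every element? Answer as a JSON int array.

Coefficients: [4, 4, 5]

Q: 4·1+4·4 = 20 | 5·4 = 20
A: 4·3+4·2 = 20 | 5·4 = 20
T: 4·5+4·0 = 20 | 5·4 = 20
J: 4·2+4·3 = 20 | 5·4 = 20
M: 4·6+4·4 = 40 | 5·8 = 40
gcd(4,4,5) = 1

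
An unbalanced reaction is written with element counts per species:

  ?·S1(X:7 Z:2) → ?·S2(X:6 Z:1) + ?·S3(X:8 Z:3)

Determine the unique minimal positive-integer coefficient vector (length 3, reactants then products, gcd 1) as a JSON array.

Coefficients: [2, 1, 1]

X: 2·7 = 14 | 1·6+1·8 = 14
Z: 2·2 = 4 | 1·1+1·3 = 4
gcd(2,1,1) = 1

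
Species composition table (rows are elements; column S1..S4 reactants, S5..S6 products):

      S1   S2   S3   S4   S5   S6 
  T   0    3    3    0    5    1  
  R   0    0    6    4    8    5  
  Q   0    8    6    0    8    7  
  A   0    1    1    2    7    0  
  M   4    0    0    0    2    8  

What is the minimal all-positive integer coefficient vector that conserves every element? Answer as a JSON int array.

Coefficients: [5, 3, 1, 5, 2, 2]

T: 5·0+3·3+1·3+5·0 = 12 | 2·5+2·1 = 12
R: 5·0+3·0+1·6+5·4 = 26 | 2·8+2·5 = 26
Q: 5·0+3·8+1·6+5·0 = 30 | 2·8+2·7 = 30
A: 5·0+3·1+1·1+5·2 = 14 | 2·7+2·0 = 14
M: 5·4+3·0+1·0+5·0 = 20 | 2·2+2·8 = 20
gcd(5,3,1,5,2,2) = 1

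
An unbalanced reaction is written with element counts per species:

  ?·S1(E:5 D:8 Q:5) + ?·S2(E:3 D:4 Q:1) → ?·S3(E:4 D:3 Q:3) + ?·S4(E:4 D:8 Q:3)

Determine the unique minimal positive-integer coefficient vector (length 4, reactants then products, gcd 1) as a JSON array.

E: 5·5+5·3 = 40 | 4·4+6·4 = 40
D: 5·8+5·4 = 60 | 4·3+6·8 = 60
Q: 5·5+5·1 = 30 | 4·3+6·3 = 30
gcd(5,5,4,6) = 1

Coefficients: [5, 5, 4, 6]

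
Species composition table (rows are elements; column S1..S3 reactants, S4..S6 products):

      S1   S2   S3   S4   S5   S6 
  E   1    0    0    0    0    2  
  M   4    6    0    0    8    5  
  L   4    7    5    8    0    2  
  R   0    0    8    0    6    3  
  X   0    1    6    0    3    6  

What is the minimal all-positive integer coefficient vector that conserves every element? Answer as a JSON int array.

Coefficients: [4, 3, 3, 6, 3, 2]

E: 4·1+3·0+3·0 = 4 | 6·0+3·0+2·2 = 4
M: 4·4+3·6+3·0 = 34 | 6·0+3·8+2·5 = 34
L: 4·4+3·7+3·5 = 52 | 6·8+3·0+2·2 = 52
R: 4·0+3·0+3·8 = 24 | 6·0+3·6+2·3 = 24
X: 4·0+3·1+3·6 = 21 | 6·0+3·3+2·6 = 21
gcd(4,3,3,6,3,2) = 1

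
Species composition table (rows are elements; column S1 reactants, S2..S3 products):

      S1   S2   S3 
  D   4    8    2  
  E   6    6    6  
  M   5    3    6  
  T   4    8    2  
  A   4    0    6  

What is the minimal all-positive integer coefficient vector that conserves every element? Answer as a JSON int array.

Coefficients: [3, 1, 2]

D: 3·4 = 12 | 1·8+2·2 = 12
E: 3·6 = 18 | 1·6+2·6 = 18
M: 3·5 = 15 | 1·3+2·6 = 15
T: 3·4 = 12 | 1·8+2·2 = 12
A: 3·4 = 12 | 1·0+2·6 = 12
gcd(3,1,2) = 1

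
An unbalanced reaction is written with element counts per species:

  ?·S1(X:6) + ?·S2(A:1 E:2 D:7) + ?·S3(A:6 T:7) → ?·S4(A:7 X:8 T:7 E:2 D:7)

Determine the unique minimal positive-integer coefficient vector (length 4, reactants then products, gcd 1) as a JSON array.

A: 4·0+3·1+3·6 = 21 | 3·7 = 21
X: 4·6+3·0+3·0 = 24 | 3·8 = 24
T: 4·0+3·0+3·7 = 21 | 3·7 = 21
E: 4·0+3·2+3·0 = 6 | 3·2 = 6
D: 4·0+3·7+3·0 = 21 | 3·7 = 21
gcd(4,3,3,3) = 1

Coefficients: [4, 3, 3, 3]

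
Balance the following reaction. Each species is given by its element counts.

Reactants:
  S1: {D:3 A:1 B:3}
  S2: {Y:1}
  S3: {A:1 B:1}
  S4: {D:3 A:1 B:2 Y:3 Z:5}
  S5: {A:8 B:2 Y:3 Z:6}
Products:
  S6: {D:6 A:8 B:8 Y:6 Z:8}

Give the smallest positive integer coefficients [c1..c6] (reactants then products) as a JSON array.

D: 2·3+3·0+4·0+2·3+1·0 = 12 | 2·6 = 12
A: 2·1+3·0+4·1+2·1+1·8 = 16 | 2·8 = 16
B: 2·3+3·0+4·1+2·2+1·2 = 16 | 2·8 = 16
Y: 2·0+3·1+4·0+2·3+1·3 = 12 | 2·6 = 12
Z: 2·0+3·0+4·0+2·5+1·6 = 16 | 2·8 = 16
gcd(2,3,4,2,1,2) = 1

Coefficients: [2, 3, 4, 2, 1, 2]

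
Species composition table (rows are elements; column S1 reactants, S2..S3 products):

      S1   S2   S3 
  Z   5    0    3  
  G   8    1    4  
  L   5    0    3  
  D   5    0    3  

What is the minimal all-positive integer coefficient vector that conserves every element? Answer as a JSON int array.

Coefficients: [3, 4, 5]

Z: 3·5 = 15 | 4·0+5·3 = 15
G: 3·8 = 24 | 4·1+5·4 = 24
L: 3·5 = 15 | 4·0+5·3 = 15
D: 3·5 = 15 | 4·0+5·3 = 15
gcd(3,4,5) = 1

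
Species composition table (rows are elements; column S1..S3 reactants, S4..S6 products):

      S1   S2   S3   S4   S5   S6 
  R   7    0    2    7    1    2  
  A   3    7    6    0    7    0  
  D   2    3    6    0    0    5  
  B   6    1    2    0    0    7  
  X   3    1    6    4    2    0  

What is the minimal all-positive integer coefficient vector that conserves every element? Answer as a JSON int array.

R: 5·7+3·0+1·2 = 37 | 3·7+6·1+5·2 = 37
A: 5·3+3·7+1·6 = 42 | 3·0+6·7+5·0 = 42
D: 5·2+3·3+1·6 = 25 | 3·0+6·0+5·5 = 25
B: 5·6+3·1+1·2 = 35 | 3·0+6·0+5·7 = 35
X: 5·3+3·1+1·6 = 24 | 3·4+6·2+5·0 = 24
gcd(5,3,1,3,6,5) = 1

Coefficients: [5, 3, 1, 3, 6, 5]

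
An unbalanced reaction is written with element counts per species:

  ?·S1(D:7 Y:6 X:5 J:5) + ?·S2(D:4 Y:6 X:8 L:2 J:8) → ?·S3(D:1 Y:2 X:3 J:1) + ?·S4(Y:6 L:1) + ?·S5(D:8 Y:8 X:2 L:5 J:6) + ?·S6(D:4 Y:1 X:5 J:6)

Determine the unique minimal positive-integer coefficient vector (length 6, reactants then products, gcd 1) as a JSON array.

Coefficients: [3, 4, 5, 3, 1, 6]

D: 3·7+4·4 = 37 | 5·1+3·0+1·8+6·4 = 37
Y: 3·6+4·6 = 42 | 5·2+3·6+1·8+6·1 = 42
X: 3·5+4·8 = 47 | 5·3+3·0+1·2+6·5 = 47
L: 3·0+4·2 = 8 | 5·0+3·1+1·5+6·0 = 8
J: 3·5+4·8 = 47 | 5·1+3·0+1·6+6·6 = 47
gcd(3,4,5,3,1,6) = 1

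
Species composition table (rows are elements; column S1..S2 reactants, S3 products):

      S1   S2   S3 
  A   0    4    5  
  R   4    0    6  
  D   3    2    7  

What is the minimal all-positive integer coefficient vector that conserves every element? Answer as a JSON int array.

Coefficients: [6, 5, 4]

A: 6·0+5·4 = 20 | 4·5 = 20
R: 6·4+5·0 = 24 | 4·6 = 24
D: 6·3+5·2 = 28 | 4·7 = 28
gcd(6,5,4) = 1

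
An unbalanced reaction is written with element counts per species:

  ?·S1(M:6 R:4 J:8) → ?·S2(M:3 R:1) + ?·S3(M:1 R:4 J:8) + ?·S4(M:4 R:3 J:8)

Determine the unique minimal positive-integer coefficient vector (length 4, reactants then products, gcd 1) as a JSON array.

Coefficients: [6, 5, 1, 5]

M: 6·6 = 36 | 5·3+1·1+5·4 = 36
R: 6·4 = 24 | 5·1+1·4+5·3 = 24
J: 6·8 = 48 | 5·0+1·8+5·8 = 48
gcd(6,5,1,5) = 1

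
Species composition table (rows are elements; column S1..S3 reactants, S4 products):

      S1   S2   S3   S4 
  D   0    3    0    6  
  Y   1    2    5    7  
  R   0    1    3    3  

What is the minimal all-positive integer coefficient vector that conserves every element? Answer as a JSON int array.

D: 4·0+6·3+1·0 = 18 | 3·6 = 18
Y: 4·1+6·2+1·5 = 21 | 3·7 = 21
R: 4·0+6·1+1·3 = 9 | 3·3 = 9
gcd(4,6,1,3) = 1

Coefficients: [4, 6, 1, 3]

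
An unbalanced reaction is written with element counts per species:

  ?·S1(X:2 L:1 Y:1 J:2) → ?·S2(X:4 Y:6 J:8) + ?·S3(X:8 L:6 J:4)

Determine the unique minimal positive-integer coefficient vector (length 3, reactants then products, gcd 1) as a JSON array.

X: 6·2 = 12 | 1·4+1·8 = 12
L: 6·1 = 6 | 1·0+1·6 = 6
Y: 6·1 = 6 | 1·6+1·0 = 6
J: 6·2 = 12 | 1·8+1·4 = 12
gcd(6,1,1) = 1

Coefficients: [6, 1, 1]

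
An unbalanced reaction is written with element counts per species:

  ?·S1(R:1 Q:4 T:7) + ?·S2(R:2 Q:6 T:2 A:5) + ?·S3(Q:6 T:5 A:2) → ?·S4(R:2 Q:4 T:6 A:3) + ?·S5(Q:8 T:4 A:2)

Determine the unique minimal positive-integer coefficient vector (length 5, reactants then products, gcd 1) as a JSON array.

R: 4·1+4·2+4·0 = 12 | 6·2+5·0 = 12
Q: 4·4+4·6+4·6 = 64 | 6·4+5·8 = 64
T: 4·7+4·2+4·5 = 56 | 6·6+5·4 = 56
A: 4·0+4·5+4·2 = 28 | 6·3+5·2 = 28
gcd(4,4,4,6,5) = 1

Coefficients: [4, 4, 4, 6, 5]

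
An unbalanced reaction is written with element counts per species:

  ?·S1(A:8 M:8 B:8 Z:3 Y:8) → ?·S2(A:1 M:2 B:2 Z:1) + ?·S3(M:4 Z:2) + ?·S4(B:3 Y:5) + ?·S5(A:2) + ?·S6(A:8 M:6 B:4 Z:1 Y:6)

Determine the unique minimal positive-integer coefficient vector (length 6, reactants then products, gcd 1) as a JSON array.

Coefficients: [4, 6, 2, 4, 5, 2]

A: 4·8 = 32 | 6·1+2·0+4·0+5·2+2·8 = 32
M: 4·8 = 32 | 6·2+2·4+4·0+5·0+2·6 = 32
B: 4·8 = 32 | 6·2+2·0+4·3+5·0+2·4 = 32
Z: 4·3 = 12 | 6·1+2·2+4·0+5·0+2·1 = 12
Y: 4·8 = 32 | 6·0+2·0+4·5+5·0+2·6 = 32
gcd(4,6,2,4,5,2) = 1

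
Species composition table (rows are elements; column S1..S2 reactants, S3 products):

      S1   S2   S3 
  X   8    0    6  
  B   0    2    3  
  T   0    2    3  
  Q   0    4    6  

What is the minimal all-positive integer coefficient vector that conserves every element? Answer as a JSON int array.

Coefficients: [3, 6, 4]

X: 3·8+6·0 = 24 | 4·6 = 24
B: 3·0+6·2 = 12 | 4·3 = 12
T: 3·0+6·2 = 12 | 4·3 = 12
Q: 3·0+6·4 = 24 | 4·6 = 24
gcd(3,6,4) = 1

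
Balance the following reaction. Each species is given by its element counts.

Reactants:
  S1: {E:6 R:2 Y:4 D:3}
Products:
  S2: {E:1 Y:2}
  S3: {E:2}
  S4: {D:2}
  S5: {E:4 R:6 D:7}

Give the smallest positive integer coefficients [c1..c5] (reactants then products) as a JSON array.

E: 3·6 = 18 | 6·1+4·2+1·0+1·4 = 18
R: 3·2 = 6 | 6·0+4·0+1·0+1·6 = 6
Y: 3·4 = 12 | 6·2+4·0+1·0+1·0 = 12
D: 3·3 = 9 | 6·0+4·0+1·2+1·7 = 9
gcd(3,6,4,1,1) = 1

Coefficients: [3, 6, 4, 1, 1]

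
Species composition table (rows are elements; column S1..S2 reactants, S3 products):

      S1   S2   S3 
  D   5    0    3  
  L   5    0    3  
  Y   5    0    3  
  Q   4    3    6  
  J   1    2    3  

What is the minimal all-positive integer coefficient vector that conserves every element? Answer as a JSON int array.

D: 3·5+6·0 = 15 | 5·3 = 15
L: 3·5+6·0 = 15 | 5·3 = 15
Y: 3·5+6·0 = 15 | 5·3 = 15
Q: 3·4+6·3 = 30 | 5·6 = 30
J: 3·1+6·2 = 15 | 5·3 = 15
gcd(3,6,5) = 1

Coefficients: [3, 6, 5]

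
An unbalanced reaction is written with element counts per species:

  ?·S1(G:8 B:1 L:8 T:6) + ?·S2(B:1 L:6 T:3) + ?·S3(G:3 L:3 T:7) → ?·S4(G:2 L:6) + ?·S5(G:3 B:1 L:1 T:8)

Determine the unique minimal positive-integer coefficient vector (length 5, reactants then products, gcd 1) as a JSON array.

Coefficients: [2, 2, 2, 5, 4]

G: 2·8+2·0+2·3 = 22 | 5·2+4·3 = 22
B: 2·1+2·1+2·0 = 4 | 5·0+4·1 = 4
L: 2·8+2·6+2·3 = 34 | 5·6+4·1 = 34
T: 2·6+2·3+2·7 = 32 | 5·0+4·8 = 32
gcd(2,2,2,5,4) = 1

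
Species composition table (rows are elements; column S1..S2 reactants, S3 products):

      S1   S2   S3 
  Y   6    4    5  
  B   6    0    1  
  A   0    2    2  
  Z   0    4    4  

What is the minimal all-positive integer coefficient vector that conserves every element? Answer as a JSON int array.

Coefficients: [1, 6, 6]

Y: 1·6+6·4 = 30 | 6·5 = 30
B: 1·6+6·0 = 6 | 6·1 = 6
A: 1·0+6·2 = 12 | 6·2 = 12
Z: 1·0+6·4 = 24 | 6·4 = 24
gcd(1,6,6) = 1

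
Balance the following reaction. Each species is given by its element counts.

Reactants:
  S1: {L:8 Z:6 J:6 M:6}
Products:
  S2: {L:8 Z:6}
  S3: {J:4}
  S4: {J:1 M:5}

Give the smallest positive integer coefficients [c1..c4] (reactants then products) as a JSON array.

L: 5·8 = 40 | 5·8+6·0+6·0 = 40
Z: 5·6 = 30 | 5·6+6·0+6·0 = 30
J: 5·6 = 30 | 5·0+6·4+6·1 = 30
M: 5·6 = 30 | 5·0+6·0+6·5 = 30
gcd(5,5,6,6) = 1

Coefficients: [5, 5, 6, 6]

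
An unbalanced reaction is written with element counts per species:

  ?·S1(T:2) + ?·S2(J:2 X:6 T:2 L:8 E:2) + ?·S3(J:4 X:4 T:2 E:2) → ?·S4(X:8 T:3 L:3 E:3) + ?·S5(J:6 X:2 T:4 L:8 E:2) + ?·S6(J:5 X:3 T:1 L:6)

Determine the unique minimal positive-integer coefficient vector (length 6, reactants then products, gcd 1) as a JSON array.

J: 3·0+5·2+3·4 = 22 | 4·0+2·6+2·5 = 22
X: 3·0+5·6+3·4 = 42 | 4·8+2·2+2·3 = 42
T: 3·2+5·2+3·2 = 22 | 4·3+2·4+2·1 = 22
L: 3·0+5·8+3·0 = 40 | 4·3+2·8+2·6 = 40
E: 3·0+5·2+3·2 = 16 | 4·3+2·2+2·0 = 16
gcd(3,5,3,4,2,2) = 1

Coefficients: [3, 5, 3, 4, 2, 2]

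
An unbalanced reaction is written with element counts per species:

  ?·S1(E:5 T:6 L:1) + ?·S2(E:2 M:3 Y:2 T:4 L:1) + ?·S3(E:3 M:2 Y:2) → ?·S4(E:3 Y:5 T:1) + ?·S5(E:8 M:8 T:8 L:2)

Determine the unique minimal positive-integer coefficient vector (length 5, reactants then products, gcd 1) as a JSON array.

Coefficients: [2, 4, 6, 4, 3]

E: 2·5+4·2+6·3 = 36 | 4·3+3·8 = 36
M: 2·0+4·3+6·2 = 24 | 4·0+3·8 = 24
Y: 2·0+4·2+6·2 = 20 | 4·5+3·0 = 20
T: 2·6+4·4+6·0 = 28 | 4·1+3·8 = 28
L: 2·1+4·1+6·0 = 6 | 4·0+3·2 = 6
gcd(2,4,6,4,3) = 1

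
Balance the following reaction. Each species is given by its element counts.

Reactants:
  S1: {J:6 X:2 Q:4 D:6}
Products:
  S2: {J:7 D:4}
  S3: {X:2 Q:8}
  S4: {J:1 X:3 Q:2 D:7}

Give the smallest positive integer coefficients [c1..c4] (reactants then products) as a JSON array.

J: 5·6 = 30 | 4·7+2·0+2·1 = 30
X: 5·2 = 10 | 4·0+2·2+2·3 = 10
Q: 5·4 = 20 | 4·0+2·8+2·2 = 20
D: 5·6 = 30 | 4·4+2·0+2·7 = 30
gcd(5,4,2,2) = 1

Coefficients: [5, 4, 2, 2]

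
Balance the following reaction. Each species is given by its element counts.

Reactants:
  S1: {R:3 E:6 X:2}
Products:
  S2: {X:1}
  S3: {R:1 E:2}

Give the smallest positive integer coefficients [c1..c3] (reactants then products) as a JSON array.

Coefficients: [1, 2, 3]

R: 1·3 = 3 | 2·0+3·1 = 3
E: 1·6 = 6 | 2·0+3·2 = 6
X: 1·2 = 2 | 2·1+3·0 = 2
gcd(1,2,3) = 1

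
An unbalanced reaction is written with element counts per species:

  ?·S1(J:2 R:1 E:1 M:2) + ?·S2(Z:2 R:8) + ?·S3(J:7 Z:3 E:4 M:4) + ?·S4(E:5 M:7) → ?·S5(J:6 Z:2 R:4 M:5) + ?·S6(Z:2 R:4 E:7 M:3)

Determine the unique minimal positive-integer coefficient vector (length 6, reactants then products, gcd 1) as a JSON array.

J: 4·2+5·0+4·7+3·0 = 36 | 6·6+5·0 = 36
Z: 4·0+5·2+4·3+3·0 = 22 | 6·2+5·2 = 22
R: 4·1+5·8+4·0+3·0 = 44 | 6·4+5·4 = 44
E: 4·1+5·0+4·4+3·5 = 35 | 6·0+5·7 = 35
M: 4·2+5·0+4·4+3·7 = 45 | 6·5+5·3 = 45
gcd(4,5,4,3,6,5) = 1

Coefficients: [4, 5, 4, 3, 6, 5]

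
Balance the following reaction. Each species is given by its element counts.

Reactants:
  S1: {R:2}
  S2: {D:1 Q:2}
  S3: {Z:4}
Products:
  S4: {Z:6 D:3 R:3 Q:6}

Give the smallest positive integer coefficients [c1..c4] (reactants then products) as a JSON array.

Coefficients: [3, 6, 3, 2]

Z: 3·0+6·0+3·4 = 12 | 2·6 = 12
D: 3·0+6·1+3·0 = 6 | 2·3 = 6
R: 3·2+6·0+3·0 = 6 | 2·3 = 6
Q: 3·0+6·2+3·0 = 12 | 2·6 = 12
gcd(3,6,3,2) = 1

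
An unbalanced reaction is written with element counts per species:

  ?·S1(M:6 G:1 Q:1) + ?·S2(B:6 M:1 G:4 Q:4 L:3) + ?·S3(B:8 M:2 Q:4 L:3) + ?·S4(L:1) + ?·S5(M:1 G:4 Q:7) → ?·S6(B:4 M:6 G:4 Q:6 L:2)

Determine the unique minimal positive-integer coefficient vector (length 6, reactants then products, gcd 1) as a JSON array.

Coefficients: [4, 2, 1, 1, 2, 5]

B: 4·0+2·6+1·8+1·0+2·0 = 20 | 5·4 = 20
M: 4·6+2·1+1·2+1·0+2·1 = 30 | 5·6 = 30
G: 4·1+2·4+1·0+1·0+2·4 = 20 | 5·4 = 20
Q: 4·1+2·4+1·4+1·0+2·7 = 30 | 5·6 = 30
L: 4·0+2·3+1·3+1·1+2·0 = 10 | 5·2 = 10
gcd(4,2,1,1,2,5) = 1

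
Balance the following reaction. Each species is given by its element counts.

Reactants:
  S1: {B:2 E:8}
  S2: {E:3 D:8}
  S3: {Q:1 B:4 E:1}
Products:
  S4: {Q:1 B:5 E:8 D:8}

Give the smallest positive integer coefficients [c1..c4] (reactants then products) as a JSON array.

Q: 1·0+2·0+2·1 = 2 | 2·1 = 2
B: 1·2+2·0+2·4 = 10 | 2·5 = 10
E: 1·8+2·3+2·1 = 16 | 2·8 = 16
D: 1·0+2·8+2·0 = 16 | 2·8 = 16
gcd(1,2,2,2) = 1

Coefficients: [1, 2, 2, 2]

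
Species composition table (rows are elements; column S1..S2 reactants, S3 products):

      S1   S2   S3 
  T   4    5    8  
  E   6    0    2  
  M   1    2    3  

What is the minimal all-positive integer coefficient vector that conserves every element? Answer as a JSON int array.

T: 1·4+4·5 = 24 | 3·8 = 24
E: 1·6+4·0 = 6 | 3·2 = 6
M: 1·1+4·2 = 9 | 3·3 = 9
gcd(1,4,3) = 1

Coefficients: [1, 4, 3]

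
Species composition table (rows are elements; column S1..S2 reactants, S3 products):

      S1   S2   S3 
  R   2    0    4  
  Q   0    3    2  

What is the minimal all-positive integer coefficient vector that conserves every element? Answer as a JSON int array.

Coefficients: [6, 2, 3]

R: 6·2+2·0 = 12 | 3·4 = 12
Q: 6·0+2·3 = 6 | 3·2 = 6
gcd(6,2,3) = 1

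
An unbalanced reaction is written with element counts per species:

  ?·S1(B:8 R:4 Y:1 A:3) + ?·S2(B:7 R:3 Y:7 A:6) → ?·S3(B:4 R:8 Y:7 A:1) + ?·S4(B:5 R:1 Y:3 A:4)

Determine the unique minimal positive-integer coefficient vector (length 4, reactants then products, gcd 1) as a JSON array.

Coefficients: [1, 3, 1, 5]

B: 1·8+3·7 = 29 | 1·4+5·5 = 29
R: 1·4+3·3 = 13 | 1·8+5·1 = 13
Y: 1·1+3·7 = 22 | 1·7+5·3 = 22
A: 1·3+3·6 = 21 | 1·1+5·4 = 21
gcd(1,3,1,5) = 1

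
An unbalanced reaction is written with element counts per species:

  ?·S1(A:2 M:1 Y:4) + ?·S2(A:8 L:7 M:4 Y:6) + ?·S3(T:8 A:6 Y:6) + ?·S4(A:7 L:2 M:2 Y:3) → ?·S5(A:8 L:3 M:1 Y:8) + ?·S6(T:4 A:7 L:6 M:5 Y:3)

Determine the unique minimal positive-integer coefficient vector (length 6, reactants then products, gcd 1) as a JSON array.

Coefficients: [1, 5, 2, 2, 5, 4]

T: 1·0+5·0+2·8+2·0 = 16 | 5·0+4·4 = 16
A: 1·2+5·8+2·6+2·7 = 68 | 5·8+4·7 = 68
L: 1·0+5·7+2·0+2·2 = 39 | 5·3+4·6 = 39
M: 1·1+5·4+2·0+2·2 = 25 | 5·1+4·5 = 25
Y: 1·4+5·6+2·6+2·3 = 52 | 5·8+4·3 = 52
gcd(1,5,2,2,5,4) = 1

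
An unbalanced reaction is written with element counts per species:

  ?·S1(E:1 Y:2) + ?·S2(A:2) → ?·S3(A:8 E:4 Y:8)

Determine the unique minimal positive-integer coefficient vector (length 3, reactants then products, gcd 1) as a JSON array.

A: 4·0+4·2 = 8 | 1·8 = 8
E: 4·1+4·0 = 4 | 1·4 = 4
Y: 4·2+4·0 = 8 | 1·8 = 8
gcd(4,4,1) = 1

Coefficients: [4, 4, 1]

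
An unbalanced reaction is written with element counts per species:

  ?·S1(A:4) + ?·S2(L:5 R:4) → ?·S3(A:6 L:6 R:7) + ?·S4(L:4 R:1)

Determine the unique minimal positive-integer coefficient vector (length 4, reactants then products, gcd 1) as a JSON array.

Coefficients: [3, 4, 2, 2]

A: 3·4+4·0 = 12 | 2·6+2·0 = 12
L: 3·0+4·5 = 20 | 2·6+2·4 = 20
R: 3·0+4·4 = 16 | 2·7+2·1 = 16
gcd(3,4,2,2) = 1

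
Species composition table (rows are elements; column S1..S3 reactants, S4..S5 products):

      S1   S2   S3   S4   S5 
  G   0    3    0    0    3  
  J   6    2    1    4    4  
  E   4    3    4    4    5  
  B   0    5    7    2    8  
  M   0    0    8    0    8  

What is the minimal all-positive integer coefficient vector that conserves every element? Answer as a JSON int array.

Coefficients: [3, 2, 2, 4, 2]

G: 3·0+2·3+2·0 = 6 | 4·0+2·3 = 6
J: 3·6+2·2+2·1 = 24 | 4·4+2·4 = 24
E: 3·4+2·3+2·4 = 26 | 4·4+2·5 = 26
B: 3·0+2·5+2·7 = 24 | 4·2+2·8 = 24
M: 3·0+2·0+2·8 = 16 | 4·0+2·8 = 16
gcd(3,2,2,4,2) = 1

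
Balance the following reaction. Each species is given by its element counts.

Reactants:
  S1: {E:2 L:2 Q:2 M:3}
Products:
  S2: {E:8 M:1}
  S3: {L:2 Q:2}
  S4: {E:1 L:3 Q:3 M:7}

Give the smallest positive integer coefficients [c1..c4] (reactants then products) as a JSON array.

E: 5·2 = 10 | 1·8+2·0+2·1 = 10
L: 5·2 = 10 | 1·0+2·2+2·3 = 10
Q: 5·2 = 10 | 1·0+2·2+2·3 = 10
M: 5·3 = 15 | 1·1+2·0+2·7 = 15
gcd(5,1,2,2) = 1

Coefficients: [5, 1, 2, 2]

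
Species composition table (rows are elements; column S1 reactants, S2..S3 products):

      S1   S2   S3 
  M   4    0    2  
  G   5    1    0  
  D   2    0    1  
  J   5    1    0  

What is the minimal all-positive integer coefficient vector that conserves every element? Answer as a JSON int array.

M: 1·4 = 4 | 5·0+2·2 = 4
G: 1·5 = 5 | 5·1+2·0 = 5
D: 1·2 = 2 | 5·0+2·1 = 2
J: 1·5 = 5 | 5·1+2·0 = 5
gcd(1,5,2) = 1

Coefficients: [1, 5, 2]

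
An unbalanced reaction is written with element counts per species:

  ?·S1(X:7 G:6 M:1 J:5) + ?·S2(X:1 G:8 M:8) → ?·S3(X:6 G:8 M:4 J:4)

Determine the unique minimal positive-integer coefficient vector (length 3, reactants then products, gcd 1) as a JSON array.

X: 4·7+2·1 = 30 | 5·6 = 30
G: 4·6+2·8 = 40 | 5·8 = 40
M: 4·1+2·8 = 20 | 5·4 = 20
J: 4·5+2·0 = 20 | 5·4 = 20
gcd(4,2,5) = 1

Coefficients: [4, 2, 5]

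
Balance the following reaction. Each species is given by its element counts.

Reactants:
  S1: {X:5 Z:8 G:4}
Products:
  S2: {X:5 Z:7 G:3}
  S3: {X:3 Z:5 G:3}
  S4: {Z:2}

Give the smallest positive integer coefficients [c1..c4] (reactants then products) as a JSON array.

X: 6·5 = 30 | 3·5+5·3+1·0 = 30
Z: 6·8 = 48 | 3·7+5·5+1·2 = 48
G: 6·4 = 24 | 3·3+5·3+1·0 = 24
gcd(6,3,5,1) = 1

Coefficients: [6, 3, 5, 1]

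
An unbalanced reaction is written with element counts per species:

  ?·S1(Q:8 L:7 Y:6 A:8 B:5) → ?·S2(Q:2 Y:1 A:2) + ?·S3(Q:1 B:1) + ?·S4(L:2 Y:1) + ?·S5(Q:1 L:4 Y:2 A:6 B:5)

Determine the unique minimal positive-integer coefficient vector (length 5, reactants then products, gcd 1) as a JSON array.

Coefficients: [2, 5, 5, 5, 1]

Q: 2·8 = 16 | 5·2+5·1+5·0+1·1 = 16
L: 2·7 = 14 | 5·0+5·0+5·2+1·4 = 14
Y: 2·6 = 12 | 5·1+5·0+5·1+1·2 = 12
A: 2·8 = 16 | 5·2+5·0+5·0+1·6 = 16
B: 2·5 = 10 | 5·0+5·1+5·0+1·5 = 10
gcd(2,5,5,5,1) = 1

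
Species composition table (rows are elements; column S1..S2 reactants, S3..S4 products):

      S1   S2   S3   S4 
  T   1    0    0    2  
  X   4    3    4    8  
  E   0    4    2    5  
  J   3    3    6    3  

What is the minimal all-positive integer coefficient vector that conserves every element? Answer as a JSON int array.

Coefficients: [4, 4, 3, 2]

T: 4·1+4·0 = 4 | 3·0+2·2 = 4
X: 4·4+4·3 = 28 | 3·4+2·8 = 28
E: 4·0+4·4 = 16 | 3·2+2·5 = 16
J: 4·3+4·3 = 24 | 3·6+2·3 = 24
gcd(4,4,3,2) = 1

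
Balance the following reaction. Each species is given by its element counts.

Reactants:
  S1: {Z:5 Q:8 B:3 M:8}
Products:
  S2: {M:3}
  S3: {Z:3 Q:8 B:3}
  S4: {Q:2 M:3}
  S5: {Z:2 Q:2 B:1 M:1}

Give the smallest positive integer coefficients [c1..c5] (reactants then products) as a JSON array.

Coefficients: [3, 4, 1, 2, 6]

Z: 3·5 = 15 | 4·0+1·3+2·0+6·2 = 15
Q: 3·8 = 24 | 4·0+1·8+2·2+6·2 = 24
B: 3·3 = 9 | 4·0+1·3+2·0+6·1 = 9
M: 3·8 = 24 | 4·3+1·0+2·3+6·1 = 24
gcd(3,4,1,2,6) = 1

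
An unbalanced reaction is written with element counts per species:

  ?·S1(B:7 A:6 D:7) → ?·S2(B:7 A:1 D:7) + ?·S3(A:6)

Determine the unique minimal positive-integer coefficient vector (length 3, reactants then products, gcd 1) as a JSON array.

B: 6·7 = 42 | 6·7+5·0 = 42
A: 6·6 = 36 | 6·1+5·6 = 36
D: 6·7 = 42 | 6·7+5·0 = 42
gcd(6,6,5) = 1

Coefficients: [6, 6, 5]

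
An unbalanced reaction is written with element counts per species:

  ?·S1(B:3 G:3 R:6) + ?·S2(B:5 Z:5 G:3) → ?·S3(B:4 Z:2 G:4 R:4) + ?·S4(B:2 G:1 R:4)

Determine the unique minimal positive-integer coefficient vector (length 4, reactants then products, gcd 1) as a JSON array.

B: 6·3+2·5 = 28 | 5·4+4·2 = 28
Z: 6·0+2·5 = 10 | 5·2+4·0 = 10
G: 6·3+2·3 = 24 | 5·4+4·1 = 24
R: 6·6+2·0 = 36 | 5·4+4·4 = 36
gcd(6,2,5,4) = 1

Coefficients: [6, 2, 5, 4]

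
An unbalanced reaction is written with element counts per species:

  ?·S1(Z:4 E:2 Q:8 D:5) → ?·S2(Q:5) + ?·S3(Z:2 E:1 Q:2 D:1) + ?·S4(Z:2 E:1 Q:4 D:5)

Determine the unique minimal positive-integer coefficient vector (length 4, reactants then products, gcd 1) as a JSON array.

Z: 4·4 = 16 | 2·0+5·2+3·2 = 16
E: 4·2 = 8 | 2·0+5·1+3·1 = 8
Q: 4·8 = 32 | 2·5+5·2+3·4 = 32
D: 4·5 = 20 | 2·0+5·1+3·5 = 20
gcd(4,2,5,3) = 1

Coefficients: [4, 2, 5, 3]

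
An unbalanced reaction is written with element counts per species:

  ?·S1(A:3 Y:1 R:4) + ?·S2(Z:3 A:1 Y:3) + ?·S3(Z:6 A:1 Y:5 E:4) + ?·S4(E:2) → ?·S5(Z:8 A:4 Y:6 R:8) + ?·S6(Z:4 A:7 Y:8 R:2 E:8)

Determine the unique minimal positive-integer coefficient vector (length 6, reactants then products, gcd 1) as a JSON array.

Coefficients: [5, 6, 1, 6, 2, 2]

Z: 5·0+6·3+1·6+6·0 = 24 | 2·8+2·4 = 24
A: 5·3+6·1+1·1+6·0 = 22 | 2·4+2·7 = 22
Y: 5·1+6·3+1·5+6·0 = 28 | 2·6+2·8 = 28
R: 5·4+6·0+1·0+6·0 = 20 | 2·8+2·2 = 20
E: 5·0+6·0+1·4+6·2 = 16 | 2·0+2·8 = 16
gcd(5,6,1,6,2,2) = 1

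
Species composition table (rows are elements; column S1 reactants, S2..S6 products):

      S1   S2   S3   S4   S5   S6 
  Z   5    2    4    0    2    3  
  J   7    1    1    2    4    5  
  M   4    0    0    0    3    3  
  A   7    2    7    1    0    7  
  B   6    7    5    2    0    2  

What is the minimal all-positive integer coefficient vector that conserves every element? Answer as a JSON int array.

Coefficients: [6, 3, 1, 1, 4, 4]

Z: 6·5 = 30 | 3·2+1·4+1·0+4·2+4·3 = 30
J: 6·7 = 42 | 3·1+1·1+1·2+4·4+4·5 = 42
M: 6·4 = 24 | 3·0+1·0+1·0+4·3+4·3 = 24
A: 6·7 = 42 | 3·2+1·7+1·1+4·0+4·7 = 42
B: 6·6 = 36 | 3·7+1·5+1·2+4·0+4·2 = 36
gcd(6,3,1,1,4,4) = 1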